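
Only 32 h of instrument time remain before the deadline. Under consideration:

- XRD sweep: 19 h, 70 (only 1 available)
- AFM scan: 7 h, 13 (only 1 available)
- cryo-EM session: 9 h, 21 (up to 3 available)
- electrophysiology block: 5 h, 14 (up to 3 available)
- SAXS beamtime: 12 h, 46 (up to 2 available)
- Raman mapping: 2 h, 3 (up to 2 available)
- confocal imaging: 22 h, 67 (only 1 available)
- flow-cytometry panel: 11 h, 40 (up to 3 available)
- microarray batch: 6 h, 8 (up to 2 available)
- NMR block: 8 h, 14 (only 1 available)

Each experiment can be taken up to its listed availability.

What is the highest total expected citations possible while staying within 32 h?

116

A density-first pass picks electrophysiology block + 2×SAXS beamtime + Raman mapping — 109 at 31 h.
The 19 h tied up in electrophysiology block and SAXS beamtime and Raman mapping is better spent on XRD sweep — total rises to 116 (31 h).
No other feasible combination exceeds 116.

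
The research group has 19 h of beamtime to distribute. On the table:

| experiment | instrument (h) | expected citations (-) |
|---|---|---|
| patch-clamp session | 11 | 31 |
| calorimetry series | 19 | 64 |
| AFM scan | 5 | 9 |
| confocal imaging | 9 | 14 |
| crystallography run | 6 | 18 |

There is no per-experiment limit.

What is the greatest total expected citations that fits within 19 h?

64

Calorimetry series uses 19 of the 19 h and totals 64.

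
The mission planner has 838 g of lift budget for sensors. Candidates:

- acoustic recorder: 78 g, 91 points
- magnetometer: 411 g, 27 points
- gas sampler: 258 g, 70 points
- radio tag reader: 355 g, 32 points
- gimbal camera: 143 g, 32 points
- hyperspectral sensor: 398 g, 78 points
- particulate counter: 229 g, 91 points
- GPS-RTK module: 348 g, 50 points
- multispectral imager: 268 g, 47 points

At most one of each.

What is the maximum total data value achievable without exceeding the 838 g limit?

299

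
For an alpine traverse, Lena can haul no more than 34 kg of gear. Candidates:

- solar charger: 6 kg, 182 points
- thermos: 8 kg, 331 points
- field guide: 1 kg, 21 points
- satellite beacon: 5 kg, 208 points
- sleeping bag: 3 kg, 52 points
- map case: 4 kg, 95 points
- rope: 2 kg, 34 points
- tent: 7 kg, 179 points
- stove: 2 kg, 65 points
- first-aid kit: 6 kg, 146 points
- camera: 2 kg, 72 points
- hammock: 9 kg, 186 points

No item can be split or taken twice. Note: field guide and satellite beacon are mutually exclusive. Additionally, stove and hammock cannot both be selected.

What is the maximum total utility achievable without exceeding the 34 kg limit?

The ratio ordering already packs tightly: solar charger + thermos + satellite beacon + map case + tent + stove + camera, 34 kg, 1132.
Nothing else feasible within 34 kg beats 1132.

1132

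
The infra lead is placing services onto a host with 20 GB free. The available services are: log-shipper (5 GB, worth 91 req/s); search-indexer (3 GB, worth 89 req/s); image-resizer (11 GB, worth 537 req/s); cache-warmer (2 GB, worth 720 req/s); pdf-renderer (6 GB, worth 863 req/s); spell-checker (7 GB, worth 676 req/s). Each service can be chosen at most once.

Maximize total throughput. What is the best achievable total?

2350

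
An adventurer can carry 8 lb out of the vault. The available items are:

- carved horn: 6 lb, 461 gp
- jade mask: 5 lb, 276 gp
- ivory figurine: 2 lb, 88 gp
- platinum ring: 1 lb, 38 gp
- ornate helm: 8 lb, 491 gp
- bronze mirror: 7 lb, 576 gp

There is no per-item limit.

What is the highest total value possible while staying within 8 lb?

614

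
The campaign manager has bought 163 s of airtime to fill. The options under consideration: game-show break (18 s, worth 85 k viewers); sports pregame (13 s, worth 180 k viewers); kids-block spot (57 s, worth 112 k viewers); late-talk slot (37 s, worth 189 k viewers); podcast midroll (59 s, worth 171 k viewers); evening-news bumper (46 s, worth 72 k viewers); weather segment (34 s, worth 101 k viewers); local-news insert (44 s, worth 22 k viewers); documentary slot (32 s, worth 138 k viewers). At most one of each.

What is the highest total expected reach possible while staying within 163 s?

Taking the top-ratio spots first gives game-show break + sports pregame + late-talk slot + weather segment + documentary slot for 693 (134 s).
Replace weather segment with podcast midroll: the trade gains 70 net, giving 763 at 159 s.
Nothing else within 163 s beats 763.

763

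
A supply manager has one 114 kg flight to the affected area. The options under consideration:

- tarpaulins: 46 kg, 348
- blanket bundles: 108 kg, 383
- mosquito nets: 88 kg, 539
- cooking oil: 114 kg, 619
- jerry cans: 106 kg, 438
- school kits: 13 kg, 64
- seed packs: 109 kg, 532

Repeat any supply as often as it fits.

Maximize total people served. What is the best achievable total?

760

Best packing: 2×tarpaulins + school kits — 105 kg, 760 total.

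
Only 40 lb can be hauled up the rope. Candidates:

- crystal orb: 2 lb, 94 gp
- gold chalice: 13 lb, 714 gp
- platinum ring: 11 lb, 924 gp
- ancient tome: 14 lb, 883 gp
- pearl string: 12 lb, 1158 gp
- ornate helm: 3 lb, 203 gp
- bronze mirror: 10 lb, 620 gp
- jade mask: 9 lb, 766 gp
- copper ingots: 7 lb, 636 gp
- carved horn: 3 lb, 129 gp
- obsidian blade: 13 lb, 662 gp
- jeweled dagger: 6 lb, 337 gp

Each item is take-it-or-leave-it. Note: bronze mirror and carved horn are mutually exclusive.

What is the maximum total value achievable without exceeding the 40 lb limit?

3484

Taking platinum ring + pearl string + jade mask + copper ingots: 39 lb used, 3484 in value.
No other feasible combination exceeds 3484.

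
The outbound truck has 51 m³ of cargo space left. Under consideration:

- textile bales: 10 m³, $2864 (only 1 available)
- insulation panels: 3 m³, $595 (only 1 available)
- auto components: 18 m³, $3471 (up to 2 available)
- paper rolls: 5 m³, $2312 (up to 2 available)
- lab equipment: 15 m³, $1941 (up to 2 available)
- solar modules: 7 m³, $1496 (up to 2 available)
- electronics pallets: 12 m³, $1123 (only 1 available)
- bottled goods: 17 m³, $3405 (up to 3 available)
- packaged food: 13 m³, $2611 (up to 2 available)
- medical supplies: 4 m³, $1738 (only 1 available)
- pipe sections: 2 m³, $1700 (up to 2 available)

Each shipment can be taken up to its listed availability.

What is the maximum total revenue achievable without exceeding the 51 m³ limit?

Filling by ratio: textile bales + insulation panels + 2×paper rolls + 2×solar modules + medical supplies + 2×pipe sections for 16213, with 6 m³ left unused.
Dropping solar modules frees 7 m³; slotting in packaged food (13 m³) lifts the total to 17328 at 51 m³.

17328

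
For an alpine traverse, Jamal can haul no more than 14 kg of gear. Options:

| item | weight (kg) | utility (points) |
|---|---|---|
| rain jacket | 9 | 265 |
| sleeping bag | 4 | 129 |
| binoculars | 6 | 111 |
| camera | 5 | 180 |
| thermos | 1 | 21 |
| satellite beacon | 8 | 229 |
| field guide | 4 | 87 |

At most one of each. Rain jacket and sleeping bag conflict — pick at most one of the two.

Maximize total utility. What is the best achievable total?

A density-first pass picks sleeping bag + camera + thermos + field guide — 417 at 14 kg.
Replace sleeping bag and thermos and field guide with rain jacket: the trade gains 28 net, giving 445 at 14 kg.

445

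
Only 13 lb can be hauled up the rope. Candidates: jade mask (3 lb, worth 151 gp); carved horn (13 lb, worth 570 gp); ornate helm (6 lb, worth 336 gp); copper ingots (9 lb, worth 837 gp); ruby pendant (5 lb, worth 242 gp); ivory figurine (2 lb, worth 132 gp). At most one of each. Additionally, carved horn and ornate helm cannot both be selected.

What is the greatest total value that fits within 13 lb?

Taking the top-ratio items first gives copper ingots + ivory figurine for 969 (11 lb).
Replace ivory figurine with jade mask: the trade gains 19 net, giving 988 at 12 lb.
The closest alternative, copper ingots + ivory figurine, reaches only 969.

988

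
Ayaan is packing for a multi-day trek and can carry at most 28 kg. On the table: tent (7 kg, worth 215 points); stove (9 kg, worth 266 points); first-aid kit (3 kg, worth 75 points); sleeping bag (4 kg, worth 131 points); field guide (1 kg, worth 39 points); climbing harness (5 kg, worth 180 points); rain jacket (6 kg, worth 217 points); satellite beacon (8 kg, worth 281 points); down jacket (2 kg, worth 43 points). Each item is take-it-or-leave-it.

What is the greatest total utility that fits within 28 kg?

A density-first pass picks first-aid kit + sleeping bag + field guide + climbing harness + rain jacket + satellite beacon — 923 at 27 kg.
Replace first-aid kit and sleeping bag and field guide with stove: the trade gains 21 net, giving 944 at 28 kg.
Next best is tent + climbing harness + rain jacket + satellite beacon + down jacket at 936 (28 kg) — short by 8.

944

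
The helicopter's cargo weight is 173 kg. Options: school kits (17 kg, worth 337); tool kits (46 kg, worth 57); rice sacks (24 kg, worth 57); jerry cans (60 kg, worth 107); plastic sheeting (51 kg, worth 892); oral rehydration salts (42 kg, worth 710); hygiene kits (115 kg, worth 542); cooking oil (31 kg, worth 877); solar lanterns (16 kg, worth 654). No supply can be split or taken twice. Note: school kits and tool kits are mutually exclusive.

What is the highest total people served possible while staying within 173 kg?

Density check — solar lanterns 40.88, cooking oil 28.29, school kits 19.82, plastic sheeting 17.49 are the best per kg.
Best packing: school kits + plastic sheeting + oral rehydration salts + cooking oil + solar lanterns — 157 kg, 3470 total.
Runner-up rice sacks + plastic sheeting + oral rehydration salts + cooking oil + solar lanterns tops out at 3190.

3470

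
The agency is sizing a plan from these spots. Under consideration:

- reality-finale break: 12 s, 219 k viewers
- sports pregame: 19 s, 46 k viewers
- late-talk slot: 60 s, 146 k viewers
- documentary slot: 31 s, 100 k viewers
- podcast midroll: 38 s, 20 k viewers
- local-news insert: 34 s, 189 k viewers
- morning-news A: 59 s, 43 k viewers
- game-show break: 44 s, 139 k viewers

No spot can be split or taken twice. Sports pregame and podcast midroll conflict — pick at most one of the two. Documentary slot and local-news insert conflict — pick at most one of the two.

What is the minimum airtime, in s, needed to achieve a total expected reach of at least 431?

65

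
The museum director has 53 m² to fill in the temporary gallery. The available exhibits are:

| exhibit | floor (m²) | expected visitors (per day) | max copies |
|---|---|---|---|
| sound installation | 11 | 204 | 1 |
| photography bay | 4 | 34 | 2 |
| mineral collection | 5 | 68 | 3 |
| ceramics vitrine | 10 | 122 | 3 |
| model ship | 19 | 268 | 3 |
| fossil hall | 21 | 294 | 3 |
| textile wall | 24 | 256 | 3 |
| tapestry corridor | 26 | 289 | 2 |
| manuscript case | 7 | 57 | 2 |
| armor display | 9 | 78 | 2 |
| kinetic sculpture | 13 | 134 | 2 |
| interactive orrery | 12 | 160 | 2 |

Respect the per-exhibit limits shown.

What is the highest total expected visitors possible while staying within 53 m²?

792

Density check — sound installation 18.55, model ship 14.11, fossil hall 14.00, mineral collection 13.60 are the best per m².
Taking the top-ratio exhibits first gives sound installation + photography bay + 2×model ship for 774 (53 m²).
The 42 m² tied up in photography bay and 2×model ship is better spent on 2×fossil hall — total rises to 792 (53 m²).
That's the maximum — no swap from here does better than 792.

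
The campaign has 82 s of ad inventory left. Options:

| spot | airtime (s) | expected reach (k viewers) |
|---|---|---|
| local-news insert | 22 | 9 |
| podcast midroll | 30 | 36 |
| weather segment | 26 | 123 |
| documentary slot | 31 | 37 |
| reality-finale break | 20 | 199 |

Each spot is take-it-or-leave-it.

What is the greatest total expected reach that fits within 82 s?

359

Greedy by ratio would take podcast midroll + weather segment + reality-finale break: 76 s used, total 358.
Dropping podcast midroll frees 30 s; slotting in documentary slot (31 s) lifts the total to 359 at 77 s.
Nothing else within 82 s beats 359.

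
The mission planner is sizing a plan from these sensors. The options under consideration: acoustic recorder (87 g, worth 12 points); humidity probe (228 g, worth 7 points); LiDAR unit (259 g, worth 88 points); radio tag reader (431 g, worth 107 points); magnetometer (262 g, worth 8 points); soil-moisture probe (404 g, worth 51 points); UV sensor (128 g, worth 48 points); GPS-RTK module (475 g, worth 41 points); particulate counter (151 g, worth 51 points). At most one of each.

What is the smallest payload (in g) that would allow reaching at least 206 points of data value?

Look for the lowest-payload combination reaching 206.
radio tag reader + UV sensor + particulate counter: 206 data value at 710 g.
Below 710 g the best achievable stays under 206.

710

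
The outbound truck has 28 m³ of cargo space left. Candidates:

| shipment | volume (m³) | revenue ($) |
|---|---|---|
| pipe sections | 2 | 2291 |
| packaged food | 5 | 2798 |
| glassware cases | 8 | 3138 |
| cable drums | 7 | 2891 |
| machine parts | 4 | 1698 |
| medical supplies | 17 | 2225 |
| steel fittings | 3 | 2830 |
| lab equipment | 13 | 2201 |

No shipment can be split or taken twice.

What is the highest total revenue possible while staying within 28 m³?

Greedy by ratio would take pipe sections + packaged food + cable drums + machine parts + steel fittings: 21 m³ used, total 12508.
Dropping machine parts frees 4 m³; slotting in glassware cases (8 m³) lifts the total to 13948 at 25 m³.

13948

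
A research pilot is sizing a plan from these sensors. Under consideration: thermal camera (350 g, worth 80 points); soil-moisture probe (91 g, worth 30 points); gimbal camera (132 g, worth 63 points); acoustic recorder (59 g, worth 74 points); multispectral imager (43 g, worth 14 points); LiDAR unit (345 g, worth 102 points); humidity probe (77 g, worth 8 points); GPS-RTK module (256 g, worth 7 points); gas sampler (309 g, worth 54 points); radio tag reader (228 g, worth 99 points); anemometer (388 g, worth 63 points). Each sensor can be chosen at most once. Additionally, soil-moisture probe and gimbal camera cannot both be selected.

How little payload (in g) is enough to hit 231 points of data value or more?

Need the lightest bundle worth ≥ 231.
Taking gimbal camera + acoustic recorder + radio tag reader gives 236 (≥ 231) for 419 g.
Any bundle with less than 419 g falls short of 231.

419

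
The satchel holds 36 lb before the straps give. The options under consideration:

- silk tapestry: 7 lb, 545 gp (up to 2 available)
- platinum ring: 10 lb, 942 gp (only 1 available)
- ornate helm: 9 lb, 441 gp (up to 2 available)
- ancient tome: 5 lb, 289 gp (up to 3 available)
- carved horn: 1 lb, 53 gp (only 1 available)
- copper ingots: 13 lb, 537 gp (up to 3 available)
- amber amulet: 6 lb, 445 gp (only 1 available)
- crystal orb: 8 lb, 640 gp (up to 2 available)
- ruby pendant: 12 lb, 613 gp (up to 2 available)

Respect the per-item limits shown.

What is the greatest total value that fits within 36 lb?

A density-first pass picks silk tapestry + platinum ring + carved horn + 2×crystal orb — 2820 at 34 lb.
Replace carved horn and crystal orb with ancient tome + amber amulet: the trade gains 41 net, giving 2861 at 36 lb.
No other feasible combination exceeds 2861.

2861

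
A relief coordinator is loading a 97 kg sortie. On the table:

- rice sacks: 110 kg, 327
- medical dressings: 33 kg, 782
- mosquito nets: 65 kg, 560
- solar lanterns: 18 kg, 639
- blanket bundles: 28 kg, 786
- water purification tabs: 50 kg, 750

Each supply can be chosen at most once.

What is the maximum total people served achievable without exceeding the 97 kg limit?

2207

Taking medical dressings + solar lanterns + blanket bundles: 79 kg used, 2207 in people served.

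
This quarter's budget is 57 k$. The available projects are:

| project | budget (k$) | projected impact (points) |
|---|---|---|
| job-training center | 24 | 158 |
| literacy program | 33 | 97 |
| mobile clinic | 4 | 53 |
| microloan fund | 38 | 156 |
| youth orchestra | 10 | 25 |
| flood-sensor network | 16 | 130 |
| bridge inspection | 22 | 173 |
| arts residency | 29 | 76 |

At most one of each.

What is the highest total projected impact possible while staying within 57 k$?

384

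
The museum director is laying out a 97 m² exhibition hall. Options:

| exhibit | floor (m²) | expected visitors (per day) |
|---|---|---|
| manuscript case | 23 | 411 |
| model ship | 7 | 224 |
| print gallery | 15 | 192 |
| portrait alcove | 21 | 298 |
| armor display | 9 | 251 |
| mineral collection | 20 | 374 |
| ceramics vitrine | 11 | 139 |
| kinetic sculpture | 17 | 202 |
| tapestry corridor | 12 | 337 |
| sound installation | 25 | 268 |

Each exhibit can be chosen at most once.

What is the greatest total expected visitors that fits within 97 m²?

Density check — model ship 32.00, tapestry corridor 28.08, armor display 27.89, mineral collection 18.70 are the best per m².
A density-first pass picks manuscript case + model ship + portrait alcove + armor display + mineral collection + tapestry corridor — 1895 at 92 m².
The 21 m² tied up in portrait alcove is better spent on print gallery + ceramics vitrine — total rises to 1928 (97 m²).

1928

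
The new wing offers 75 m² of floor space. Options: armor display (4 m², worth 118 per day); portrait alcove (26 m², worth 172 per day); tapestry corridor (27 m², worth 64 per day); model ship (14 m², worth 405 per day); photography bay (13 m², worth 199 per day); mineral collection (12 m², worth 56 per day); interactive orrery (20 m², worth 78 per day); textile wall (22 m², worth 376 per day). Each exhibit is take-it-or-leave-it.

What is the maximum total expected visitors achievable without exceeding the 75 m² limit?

1176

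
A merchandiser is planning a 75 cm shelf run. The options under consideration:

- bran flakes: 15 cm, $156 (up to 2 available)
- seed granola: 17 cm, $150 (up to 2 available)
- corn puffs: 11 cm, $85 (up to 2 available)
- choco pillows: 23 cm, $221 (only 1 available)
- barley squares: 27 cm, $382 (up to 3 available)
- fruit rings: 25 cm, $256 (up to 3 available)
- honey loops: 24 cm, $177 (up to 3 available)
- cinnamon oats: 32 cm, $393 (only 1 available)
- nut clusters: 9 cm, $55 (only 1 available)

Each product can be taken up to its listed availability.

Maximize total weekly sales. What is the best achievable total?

931

Ranking by ratio (weekly sales/cm): barley squares 14.15, cinnamon oats 12.28, bran flakes 10.40.
Greedy by ratio would take bran flakes + 2×barley squares: 69 cm used, total 920.
Replace barley squares with cinnamon oats: the trade gains 11 net, giving 931 at 74 cm.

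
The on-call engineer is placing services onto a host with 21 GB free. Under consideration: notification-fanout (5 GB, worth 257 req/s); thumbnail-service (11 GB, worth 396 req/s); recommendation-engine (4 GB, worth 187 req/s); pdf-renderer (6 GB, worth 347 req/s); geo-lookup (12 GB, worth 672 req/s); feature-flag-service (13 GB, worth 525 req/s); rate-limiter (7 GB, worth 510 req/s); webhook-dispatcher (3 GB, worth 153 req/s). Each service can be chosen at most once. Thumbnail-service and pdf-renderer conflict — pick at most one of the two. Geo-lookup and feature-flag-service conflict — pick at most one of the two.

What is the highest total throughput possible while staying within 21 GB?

Taking notification-fanout + pdf-renderer + rate-limiter + webhook-dispatcher: 21 GB used, 1267 in throughput.
Runner-up recommendation-engine + pdf-renderer + rate-limiter + webhook-dispatcher tops out at 1197.

1267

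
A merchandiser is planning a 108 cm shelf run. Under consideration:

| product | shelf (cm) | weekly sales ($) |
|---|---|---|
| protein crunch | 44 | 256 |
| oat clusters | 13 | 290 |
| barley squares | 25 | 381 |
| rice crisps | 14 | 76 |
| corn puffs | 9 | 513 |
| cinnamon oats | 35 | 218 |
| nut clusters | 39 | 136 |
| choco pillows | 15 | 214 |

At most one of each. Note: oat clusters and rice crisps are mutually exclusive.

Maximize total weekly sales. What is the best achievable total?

1654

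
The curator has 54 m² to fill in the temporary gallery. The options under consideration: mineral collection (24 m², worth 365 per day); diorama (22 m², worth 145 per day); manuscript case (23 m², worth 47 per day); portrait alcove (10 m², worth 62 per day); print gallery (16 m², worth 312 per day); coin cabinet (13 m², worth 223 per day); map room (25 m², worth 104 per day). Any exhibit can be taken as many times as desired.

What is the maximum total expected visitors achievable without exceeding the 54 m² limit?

936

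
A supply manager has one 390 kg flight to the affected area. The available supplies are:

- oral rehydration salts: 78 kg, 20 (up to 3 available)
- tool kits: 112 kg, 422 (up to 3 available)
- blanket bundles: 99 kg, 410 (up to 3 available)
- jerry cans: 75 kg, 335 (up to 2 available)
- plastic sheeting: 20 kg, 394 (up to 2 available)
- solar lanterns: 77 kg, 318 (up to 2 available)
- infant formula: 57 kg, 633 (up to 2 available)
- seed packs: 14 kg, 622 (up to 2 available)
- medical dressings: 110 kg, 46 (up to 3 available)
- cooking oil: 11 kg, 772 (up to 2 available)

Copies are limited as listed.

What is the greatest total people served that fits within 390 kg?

5587

Taking the top-ratio supplies first gives 2×jerry cans + 2×plastic sheeting + 2×infant formula + 2×seed packs + 2×cooking oil for 5512 (354 kg).
Dropping jerry cans frees 75 kg; slotting in blanket bundles (99 kg) lifts the total to 5587 at 378 kg.
That's the maximum — no swap from here does better than 5587.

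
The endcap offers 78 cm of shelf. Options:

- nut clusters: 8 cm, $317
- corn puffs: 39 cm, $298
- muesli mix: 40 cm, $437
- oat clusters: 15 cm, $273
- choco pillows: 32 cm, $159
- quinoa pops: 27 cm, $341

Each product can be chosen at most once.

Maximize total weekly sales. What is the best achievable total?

1095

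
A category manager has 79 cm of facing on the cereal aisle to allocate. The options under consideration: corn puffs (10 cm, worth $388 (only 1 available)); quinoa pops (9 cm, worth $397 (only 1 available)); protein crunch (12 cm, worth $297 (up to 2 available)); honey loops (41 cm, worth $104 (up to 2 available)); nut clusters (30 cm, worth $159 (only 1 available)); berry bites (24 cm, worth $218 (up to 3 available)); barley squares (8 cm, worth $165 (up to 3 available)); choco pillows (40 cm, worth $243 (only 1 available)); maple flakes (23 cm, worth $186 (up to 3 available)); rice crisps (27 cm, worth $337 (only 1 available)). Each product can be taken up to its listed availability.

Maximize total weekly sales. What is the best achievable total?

1881

Greedy by ratio would take corn puffs + quinoa pops + 2×protein crunch + 3×barley squares: 67 cm used, total 1874.
Dropping 2×barley squares frees 16 cm; slotting in rice crisps (27 cm) lifts the total to 1881 at 78 cm.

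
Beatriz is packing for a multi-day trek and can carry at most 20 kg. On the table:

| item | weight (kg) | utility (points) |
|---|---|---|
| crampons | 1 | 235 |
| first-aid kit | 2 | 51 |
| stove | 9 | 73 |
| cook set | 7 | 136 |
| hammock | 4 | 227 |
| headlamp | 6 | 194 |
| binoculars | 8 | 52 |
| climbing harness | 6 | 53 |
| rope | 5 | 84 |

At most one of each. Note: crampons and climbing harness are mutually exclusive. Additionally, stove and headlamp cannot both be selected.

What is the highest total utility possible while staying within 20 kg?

843

The ratio ordering already packs tightly: crampons + first-aid kit + cook set + hammock + headlamp, 20 kg, 843.
Nothing else feasible within 20 kg beats 843.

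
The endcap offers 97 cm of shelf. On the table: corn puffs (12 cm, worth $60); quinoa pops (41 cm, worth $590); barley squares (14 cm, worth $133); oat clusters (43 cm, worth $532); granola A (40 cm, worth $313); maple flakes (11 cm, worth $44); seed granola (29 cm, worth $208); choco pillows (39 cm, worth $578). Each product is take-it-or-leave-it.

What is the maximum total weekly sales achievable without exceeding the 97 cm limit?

By weekly sales per cm: choco pillows 14.82, quinoa pops 14.39, oat clusters 12.37 lead.
Best packing: quinoa pops + barley squares + choco pillows — 94 cm, 1301 total.
Next best is barley squares + oat clusters + choco pillows at 1243 (96 cm) — short by 58.

1301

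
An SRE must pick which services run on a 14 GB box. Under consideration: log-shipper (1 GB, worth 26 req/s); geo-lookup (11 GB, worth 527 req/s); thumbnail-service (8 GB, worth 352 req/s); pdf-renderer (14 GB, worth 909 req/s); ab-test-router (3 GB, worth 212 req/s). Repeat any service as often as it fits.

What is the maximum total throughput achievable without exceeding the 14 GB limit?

909

Density check — ab-test-router 70.67, pdf-renderer 64.93, geo-lookup 47.91 are the best per GB.
Taking the top-ratio services first gives 2×log-shipper + 4×ab-test-router for 900 (14 GB).
Replace 2×log-shipper and 4×ab-test-router with pdf-renderer: the trade gains 9 net, giving 909 at 14 GB.
Nothing else within 14 GB beats 909.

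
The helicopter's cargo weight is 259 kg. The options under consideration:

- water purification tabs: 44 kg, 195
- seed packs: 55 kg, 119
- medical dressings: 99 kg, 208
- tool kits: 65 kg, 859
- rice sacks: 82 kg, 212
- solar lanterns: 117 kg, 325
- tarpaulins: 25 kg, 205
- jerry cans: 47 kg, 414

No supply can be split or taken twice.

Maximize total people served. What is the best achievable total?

Filling by ratio: water purification tabs + seed packs + tool kits + tarpaulins + jerry cans for 1792, with 23 kg left unused.
Replace water purification tabs and seed packs with solar lanterns: the trade gains 11 net, giving 1803 at 254 kg.
An exhaustive check of the 256 subsets confirms 1803.

1803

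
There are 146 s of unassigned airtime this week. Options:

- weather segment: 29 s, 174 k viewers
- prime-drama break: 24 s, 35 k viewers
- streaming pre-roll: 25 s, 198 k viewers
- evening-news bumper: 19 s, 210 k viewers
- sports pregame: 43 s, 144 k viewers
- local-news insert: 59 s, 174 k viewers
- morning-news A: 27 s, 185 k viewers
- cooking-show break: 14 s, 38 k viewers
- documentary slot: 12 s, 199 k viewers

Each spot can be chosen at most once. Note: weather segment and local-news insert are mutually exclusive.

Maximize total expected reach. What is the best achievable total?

1004

Taking weather segment + streaming pre-roll + evening-news bumper + morning-news A + cooking-show break + documentary slot: 126 s used, 1004 in expected reach.
That's the maximum — no feasible swap from here does better than 1004.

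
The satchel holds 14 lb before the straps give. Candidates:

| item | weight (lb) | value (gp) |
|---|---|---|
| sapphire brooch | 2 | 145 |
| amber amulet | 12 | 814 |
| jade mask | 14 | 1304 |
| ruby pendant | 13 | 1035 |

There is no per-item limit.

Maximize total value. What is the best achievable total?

1304

The ratio ordering already packs tightly: jade mask, 14 lb, 1304.
Every other selection either busts 14 lb or fails to beat 1304.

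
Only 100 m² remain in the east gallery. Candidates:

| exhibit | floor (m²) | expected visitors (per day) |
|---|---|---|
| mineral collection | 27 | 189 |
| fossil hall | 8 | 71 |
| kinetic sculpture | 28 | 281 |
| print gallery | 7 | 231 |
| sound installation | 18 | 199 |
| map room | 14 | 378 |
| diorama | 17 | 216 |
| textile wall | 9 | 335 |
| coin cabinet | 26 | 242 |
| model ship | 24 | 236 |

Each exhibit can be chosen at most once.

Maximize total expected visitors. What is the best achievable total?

1677

Taking the top-ratio exhibits first gives kinetic sculpture + print gallery + sound installation + map room + diorama + textile wall for 1640 (93 m²).
The 18 m² tied up in sound installation is better spent on model ship — total rises to 1677 (99 m²).
The closest alternative, fossil hall + print gallery + sound installation + map room + diorama + textile wall + coin cabinet, reaches only 1672.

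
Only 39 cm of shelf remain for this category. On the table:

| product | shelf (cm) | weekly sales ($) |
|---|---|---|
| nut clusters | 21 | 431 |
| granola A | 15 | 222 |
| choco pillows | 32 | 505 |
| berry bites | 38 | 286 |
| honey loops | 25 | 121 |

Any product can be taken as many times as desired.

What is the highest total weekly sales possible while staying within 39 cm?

The ratio ordering already packs tightly: nut clusters + granola A, 36 cm, 653.
That's the maximum — no swap from here does better than 653.

653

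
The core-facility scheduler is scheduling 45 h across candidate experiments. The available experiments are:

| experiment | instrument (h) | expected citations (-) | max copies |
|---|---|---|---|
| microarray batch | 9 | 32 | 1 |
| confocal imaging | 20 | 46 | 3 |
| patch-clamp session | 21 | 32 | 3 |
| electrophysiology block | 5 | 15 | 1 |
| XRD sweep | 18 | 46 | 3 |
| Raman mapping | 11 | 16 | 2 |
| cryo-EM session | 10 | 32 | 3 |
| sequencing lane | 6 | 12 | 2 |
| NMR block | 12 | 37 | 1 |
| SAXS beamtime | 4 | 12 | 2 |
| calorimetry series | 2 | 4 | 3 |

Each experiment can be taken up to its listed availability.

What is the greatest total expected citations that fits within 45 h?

145

A density-first pass picks microarray batch + electrophysiology block + 3×cryo-EM session — 143 at 44 h.
Dropping electrophysiology block and cryo-EM session frees 15 h; slotting in NMR block + SAXS beamtime (16 h) lifts the total to 145 at 45 h.
Every other selection either busts 45 h or exceeds an availability limit or fails to beat 145.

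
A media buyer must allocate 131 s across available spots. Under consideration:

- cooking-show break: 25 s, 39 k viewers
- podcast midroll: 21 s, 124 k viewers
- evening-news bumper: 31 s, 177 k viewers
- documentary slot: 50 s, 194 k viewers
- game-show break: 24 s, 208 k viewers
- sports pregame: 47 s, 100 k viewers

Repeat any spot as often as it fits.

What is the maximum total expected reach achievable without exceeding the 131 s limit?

Best packing: 5×game-show break — 120 s, 1040 total.
The spare 11 s is too small for any remaining spot, and no exchange beats 1040.

1040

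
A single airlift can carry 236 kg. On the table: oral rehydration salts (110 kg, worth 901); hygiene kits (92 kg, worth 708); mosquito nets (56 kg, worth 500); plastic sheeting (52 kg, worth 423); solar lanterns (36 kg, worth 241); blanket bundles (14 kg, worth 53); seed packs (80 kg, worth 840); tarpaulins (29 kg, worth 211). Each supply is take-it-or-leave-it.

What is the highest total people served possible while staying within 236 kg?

2048

Density check — seed packs 10.50, mosquito nets 8.93, oral rehydration salts 8.19 are the best per kg.
Taking the top-ratio supplies first gives mosquito nets + plastic sheeting + blanket bundles + seed packs + tarpaulins for 2027 (231 kg).
Dropping plastic sheeting and blanket bundles and tarpaulins frees 95 kg; slotting in hygiene kits (92 kg) lifts the total to 2048 at 228 kg.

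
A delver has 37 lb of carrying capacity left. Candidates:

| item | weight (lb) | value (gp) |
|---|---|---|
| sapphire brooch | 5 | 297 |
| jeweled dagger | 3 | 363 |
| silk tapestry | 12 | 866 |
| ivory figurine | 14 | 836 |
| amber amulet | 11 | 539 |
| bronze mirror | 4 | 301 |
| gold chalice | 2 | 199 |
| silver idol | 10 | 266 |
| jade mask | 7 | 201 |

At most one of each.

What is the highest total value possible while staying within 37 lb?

2565

Density check — jeweled dagger 121.00, gold chalice 99.50, bronze mirror 75.25 are the best per lb.
The ratio ordering already packs tightly: jeweled dagger + silk tapestry + ivory figurine + bronze mirror + gold chalice, 35 lb, 2565.
That's the maximum — no swap from here does better than 2565.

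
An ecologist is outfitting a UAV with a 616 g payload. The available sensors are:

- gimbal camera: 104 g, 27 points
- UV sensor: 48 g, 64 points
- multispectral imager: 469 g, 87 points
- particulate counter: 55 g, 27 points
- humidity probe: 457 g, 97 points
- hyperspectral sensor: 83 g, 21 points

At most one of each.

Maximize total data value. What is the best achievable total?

A density-first pass picks gimbal camera + UV sensor + particulate counter + hyperspectral sensor — 139 at 290 g.
Dropping particulate counter and hyperspectral sensor frees 138 g; slotting in humidity probe (457 g) lifts the total to 188 at 609 g.
UV sensor + particulate counter + humidity probe matches that 188 at 560 g; no feasible combination exceeds it.

188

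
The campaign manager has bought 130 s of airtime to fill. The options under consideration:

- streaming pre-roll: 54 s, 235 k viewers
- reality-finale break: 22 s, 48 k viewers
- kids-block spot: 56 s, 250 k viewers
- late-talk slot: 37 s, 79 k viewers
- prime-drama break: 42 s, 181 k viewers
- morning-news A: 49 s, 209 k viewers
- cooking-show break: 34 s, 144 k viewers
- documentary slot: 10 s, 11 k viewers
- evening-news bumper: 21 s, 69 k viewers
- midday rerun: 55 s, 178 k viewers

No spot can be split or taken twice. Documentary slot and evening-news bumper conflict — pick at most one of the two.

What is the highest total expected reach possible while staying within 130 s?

Taking the top-ratio spots first gives streaming pre-roll + kids-block spot + documentary slot for 496 (120 s).
Dropping kids-block spot and documentary slot frees 66 s; slotting in prime-drama break + cooking-show break (76 s) lifts the total to 560 at 130 s.
Every other selection either busts 130 s or breaks a pairing rule or fails to beat 560.

560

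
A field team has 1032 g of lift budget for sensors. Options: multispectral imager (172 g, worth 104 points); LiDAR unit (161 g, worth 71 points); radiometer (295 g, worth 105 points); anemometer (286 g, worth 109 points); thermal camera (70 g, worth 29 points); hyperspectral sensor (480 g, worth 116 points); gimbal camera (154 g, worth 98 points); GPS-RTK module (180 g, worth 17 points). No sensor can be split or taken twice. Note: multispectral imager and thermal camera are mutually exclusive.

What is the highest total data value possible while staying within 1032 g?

Best packing: multispectral imager + radiometer + anemometer + gimbal camera — 907 g, 416 total.
Runner-up LiDAR unit + radiometer + anemometer + thermal camera + gimbal camera tops out at 412.

416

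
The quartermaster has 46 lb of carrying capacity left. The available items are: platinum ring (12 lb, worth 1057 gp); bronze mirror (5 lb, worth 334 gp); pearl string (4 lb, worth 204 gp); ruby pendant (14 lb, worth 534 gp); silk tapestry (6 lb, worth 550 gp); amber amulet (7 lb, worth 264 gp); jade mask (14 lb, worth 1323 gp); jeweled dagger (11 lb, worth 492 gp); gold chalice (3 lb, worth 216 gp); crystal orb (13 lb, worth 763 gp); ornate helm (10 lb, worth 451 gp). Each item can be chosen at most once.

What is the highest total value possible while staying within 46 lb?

3693

Greedy by ratio would take platinum ring + bronze mirror + pearl string + silk tapestry + jade mask + gold chalice: 44 lb used, total 3684.
Replace bronze mirror and pearl string and gold chalice with crystal orb: the trade gains 9 net, giving 3693 at 45 lb.
An exhaustive check of the 2048 subsets confirms 3693.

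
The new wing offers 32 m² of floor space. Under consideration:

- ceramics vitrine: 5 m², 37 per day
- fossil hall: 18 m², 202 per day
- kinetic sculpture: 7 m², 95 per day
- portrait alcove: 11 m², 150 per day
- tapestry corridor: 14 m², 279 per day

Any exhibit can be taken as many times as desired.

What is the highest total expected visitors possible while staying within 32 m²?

Ranking by ratio (expected visitors/m²): tapestry corridor 19.93, portrait alcove 13.64, kinetic sculpture 13.57.
Taking 2×tapestry corridor: 28 m² used, 558 in expected visitors.
The spare 4 m² is too small for any remaining exhibit, and no exchange beats 558.

558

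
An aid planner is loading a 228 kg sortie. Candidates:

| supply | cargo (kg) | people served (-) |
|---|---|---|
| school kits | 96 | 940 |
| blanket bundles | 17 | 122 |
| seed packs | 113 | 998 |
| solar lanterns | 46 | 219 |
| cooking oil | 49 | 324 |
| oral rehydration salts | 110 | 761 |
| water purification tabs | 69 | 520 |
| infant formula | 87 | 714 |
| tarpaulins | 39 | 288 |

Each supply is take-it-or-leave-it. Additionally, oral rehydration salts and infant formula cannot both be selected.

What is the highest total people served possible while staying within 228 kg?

2060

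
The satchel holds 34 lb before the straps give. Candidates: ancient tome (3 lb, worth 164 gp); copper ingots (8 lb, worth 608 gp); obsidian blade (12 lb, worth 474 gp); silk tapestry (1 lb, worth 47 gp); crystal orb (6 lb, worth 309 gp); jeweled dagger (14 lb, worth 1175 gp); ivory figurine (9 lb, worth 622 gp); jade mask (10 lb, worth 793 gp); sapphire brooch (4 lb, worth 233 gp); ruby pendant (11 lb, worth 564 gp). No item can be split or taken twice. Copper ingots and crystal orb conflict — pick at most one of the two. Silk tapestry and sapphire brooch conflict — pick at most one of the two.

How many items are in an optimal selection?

4

Best achievable value is 2637.
One optimal bundle: silk tapestry + jeweled dagger + ivory figurine + jade mask (34 lb).
Any selection reaching 2637 contains exactly 4 items.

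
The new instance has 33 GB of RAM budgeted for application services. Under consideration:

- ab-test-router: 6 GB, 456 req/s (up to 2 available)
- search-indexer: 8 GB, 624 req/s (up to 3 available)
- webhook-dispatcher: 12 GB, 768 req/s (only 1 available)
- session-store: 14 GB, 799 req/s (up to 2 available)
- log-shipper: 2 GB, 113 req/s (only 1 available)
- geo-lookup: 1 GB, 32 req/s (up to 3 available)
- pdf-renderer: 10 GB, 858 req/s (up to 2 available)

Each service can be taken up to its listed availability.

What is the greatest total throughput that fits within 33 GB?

2660

Taking the top-ratio services first gives search-indexer + log-shipper + 3×geo-lookup + 2×pdf-renderer for 2549 (33 GB).
Replace search-indexer and log-shipper and 2×geo-lookup with 2×ab-test-router: the trade gains 111 net, giving 2660 at 33 GB.
Nothing else within 33 GB beats 2660.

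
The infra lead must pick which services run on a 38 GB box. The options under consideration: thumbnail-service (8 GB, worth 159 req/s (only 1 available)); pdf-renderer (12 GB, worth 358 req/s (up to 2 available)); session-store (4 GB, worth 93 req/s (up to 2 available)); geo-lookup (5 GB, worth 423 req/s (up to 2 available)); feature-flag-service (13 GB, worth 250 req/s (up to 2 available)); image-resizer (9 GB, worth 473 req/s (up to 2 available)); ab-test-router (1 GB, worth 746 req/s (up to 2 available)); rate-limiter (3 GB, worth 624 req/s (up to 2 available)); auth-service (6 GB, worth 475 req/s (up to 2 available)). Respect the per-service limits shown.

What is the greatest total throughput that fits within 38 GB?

Density check — ab-test-router 746.00, rate-limiter 208.00, geo-lookup 84.60, auth-service 79.17 are the best per GB.
Taking 2×session-store + 2×geo-lookup + 2×ab-test-router + 2×rate-limiter + 2×auth-service: 38 GB used, 4722 in throughput.
Every other selection either busts 38 GB or exceeds an availability limit or fails to beat 4722.

4722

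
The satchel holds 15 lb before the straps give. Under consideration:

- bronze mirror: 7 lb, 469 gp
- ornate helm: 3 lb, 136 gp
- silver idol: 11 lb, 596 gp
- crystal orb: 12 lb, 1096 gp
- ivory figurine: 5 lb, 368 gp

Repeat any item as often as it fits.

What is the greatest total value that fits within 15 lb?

1232

The ratio ordering already packs tightly: ornate helm + crystal orb, 15 lb, 1232.
Nothing else within 15 lb beats 1232.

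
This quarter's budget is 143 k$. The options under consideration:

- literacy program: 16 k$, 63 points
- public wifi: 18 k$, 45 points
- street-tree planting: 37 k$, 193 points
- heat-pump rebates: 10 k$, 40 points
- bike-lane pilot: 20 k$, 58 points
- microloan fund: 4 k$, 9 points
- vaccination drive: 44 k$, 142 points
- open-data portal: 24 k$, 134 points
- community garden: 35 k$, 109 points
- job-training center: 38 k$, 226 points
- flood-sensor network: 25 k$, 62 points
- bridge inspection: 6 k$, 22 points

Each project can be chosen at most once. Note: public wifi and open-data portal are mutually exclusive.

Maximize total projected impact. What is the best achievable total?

696

Density check — job-training center 5.95, open-data portal 5.58, street-tree planting 5.22, heat-pump rebates 4.00 are the best per k$.
The ratio heuristic lands on literacy program + street-tree planting + heat-pump rebates + microloan fund + open-data portal + job-training center + bridge inspection (687) but leaves 8 k$ idle.
Replace heat-pump rebates and microloan fund with bike-lane pilot: the trade gains 9 net, giving 696 at 141 k$.
That's the maximum — no feasible swap from here does better than 696.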